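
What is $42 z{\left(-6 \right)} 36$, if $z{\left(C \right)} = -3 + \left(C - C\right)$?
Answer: $-4536$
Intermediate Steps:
$z{\left(C \right)} = -3$ ($z{\left(C \right)} = -3 + 0 = -3$)
$42 z{\left(-6 \right)} 36 = 42 \left(-3\right) 36 = \left(-126\right) 36 = -4536$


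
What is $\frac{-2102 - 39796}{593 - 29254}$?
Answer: $\frac{41898}{28661} \approx 1.4618$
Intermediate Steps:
$\frac{-2102 - 39796}{593 - 29254} = - \frac{41898}{-28661} = \left(-41898\right) \left(- \frac{1}{28661}\right) = \frac{41898}{28661}$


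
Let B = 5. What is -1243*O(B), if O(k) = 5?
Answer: -6215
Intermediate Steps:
-1243*O(B) = -1243*5 = -6215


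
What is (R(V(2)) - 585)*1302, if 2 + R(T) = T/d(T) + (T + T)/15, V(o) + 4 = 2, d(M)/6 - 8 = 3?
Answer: -42056336/55 ≈ -7.6466e+5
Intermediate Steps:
d(M) = 66 (d(M) = 48 + 6*3 = 48 + 18 = 66)
V(o) = -2 (V(o) = -4 + 2 = -2)
R(T) = -2 + 49*T/330 (R(T) = -2 + (T/66 + (T + T)/15) = -2 + (T*(1/66) + (2*T)*(1/15)) = -2 + (T/66 + 2*T/15) = -2 + 49*T/330)
(R(V(2)) - 585)*1302 = ((-2 + (49/330)*(-2)) - 585)*1302 = ((-2 - 49/165) - 585)*1302 = (-379/165 - 585)*1302 = -96904/165*1302 = -42056336/55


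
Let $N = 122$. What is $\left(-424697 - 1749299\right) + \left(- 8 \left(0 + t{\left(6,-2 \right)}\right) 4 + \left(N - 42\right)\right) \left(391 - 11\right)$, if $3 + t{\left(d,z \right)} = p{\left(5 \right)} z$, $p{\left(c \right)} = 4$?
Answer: $-2009836$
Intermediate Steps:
$t{\left(d,z \right)} = -3 + 4 z$
$\left(-424697 - 1749299\right) + \left(- 8 \left(0 + t{\left(6,-2 \right)}\right) 4 + \left(N - 42\right)\right) \left(391 - 11\right) = \left(-424697 - 1749299\right) + \left(- 8 \left(0 + \left(-3 + 4 \left(-2\right)\right)\right) 4 + \left(122 - 42\right)\right) \left(391 - 11\right) = -2173996 + \left(- 8 \left(0 - 11\right) 4 + 80\right) 380 = -2173996 + \left(- 8 \left(\left(-11\right) 4\right) + 80\right) 380 = -2173996 + \left(\left(-8\right) \left(-44\right) + 80\right) 380 = -2173996 + \left(352 + 80\right) 380 = -2173996 + 432 \cdot 380 = -2173996 + 164160 = -2009836$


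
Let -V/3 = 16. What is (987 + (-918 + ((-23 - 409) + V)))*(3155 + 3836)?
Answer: -2873301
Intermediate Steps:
V = -48 (V = -3*16 = -48)
(987 + (-918 + ((-23 - 409) + V)))*(3155 + 3836) = (987 + (-918 + ((-23 - 409) - 48)))*(3155 + 3836) = (987 + (-918 + (-432 - 48)))*6991 = (987 + (-918 - 480))*6991 = (987 - 1398)*6991 = -411*6991 = -2873301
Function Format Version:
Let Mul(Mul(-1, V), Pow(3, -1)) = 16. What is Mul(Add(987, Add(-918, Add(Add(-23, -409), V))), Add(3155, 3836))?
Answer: -2873301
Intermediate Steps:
V = -48 (V = Mul(-3, 16) = -48)
Mul(Add(987, Add(-918, Add(Add(-23, -409), V))), Add(3155, 3836)) = Mul(Add(987, Add(-918, Add(Add(-23, -409), -48))), Add(3155, 3836)) = Mul(Add(987, Add(-918, Add(-432, -48))), 6991) = Mul(Add(987, Add(-918, -480)), 6991) = Mul(Add(987, -1398), 6991) = Mul(-411, 6991) = -2873301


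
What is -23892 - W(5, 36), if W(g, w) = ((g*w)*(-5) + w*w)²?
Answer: -180708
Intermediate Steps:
W(g, w) = (w² - 5*g*w)² (W(g, w) = (-5*g*w + w²)² = (w² - 5*g*w)²)
-23892 - W(5, 36) = -23892 - 36²*(-1*36 + 5*5)² = -23892 - 1296*(-36 + 25)² = -23892 - 1296*(-11)² = -23892 - 1296*121 = -23892 - 1*156816 = -23892 - 156816 = -180708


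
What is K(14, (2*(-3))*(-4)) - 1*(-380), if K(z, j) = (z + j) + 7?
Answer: 425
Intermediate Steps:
K(z, j) = 7 + j + z (K(z, j) = (j + z) + 7 = 7 + j + z)
K(14, (2*(-3))*(-4)) - 1*(-380) = (7 + (2*(-3))*(-4) + 14) - 1*(-380) = (7 - 6*(-4) + 14) + 380 = (7 + 24 + 14) + 380 = 45 + 380 = 425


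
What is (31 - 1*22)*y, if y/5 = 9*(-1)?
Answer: -405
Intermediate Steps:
y = -45 (y = 5*(9*(-1)) = 5*(-9) = -45)
(31 - 1*22)*y = (31 - 1*22)*(-45) = (31 - 22)*(-45) = 9*(-45) = -405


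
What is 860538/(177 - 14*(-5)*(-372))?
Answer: -286846/8621 ≈ -33.273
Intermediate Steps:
860538/(177 - 14*(-5)*(-372)) = 860538/(177 + 70*(-372)) = 860538/(177 - 26040) = 860538/(-25863) = 860538*(-1/25863) = -286846/8621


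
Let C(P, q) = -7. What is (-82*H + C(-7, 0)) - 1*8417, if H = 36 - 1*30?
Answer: -8916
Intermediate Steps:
H = 6 (H = 36 - 30 = 6)
(-82*H + C(-7, 0)) - 1*8417 = (-82*6 - 7) - 1*8417 = (-492 - 7) - 8417 = -499 - 8417 = -8916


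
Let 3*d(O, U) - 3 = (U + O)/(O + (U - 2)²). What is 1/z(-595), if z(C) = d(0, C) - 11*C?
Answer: 1069227/6999159347 ≈ 0.00015277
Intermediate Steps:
d(O, U) = 1 + (O + U)/(3*(O + (-2 + U)²)) (d(O, U) = 1 + ((U + O)/(O + (U - 2)²))/3 = 1 + ((O + U)/(O + (-2 + U)²))/3 = 1 + (O + U)/(3*(O + (-2 + U)²)))
z(C) = -11*C + ((-2 + C)² + C/3)/(-2 + C)² (z(C) = ((-2 + C)² + C/3 + (4/3)*0)/(0 + (-2 + C)²) - 11*C = ((-2 + C)² + C/3 + 0)/((-2 + C)²) - 11*C = ((-2 + C)² + C/3)/(-2 + C)² - 11*C = -11*C + ((-2 + C)² + C/3)/(-2 + C)²)
1/z(-595) = 1/(1 - 11*(-595) + (⅓)*(-595)/(-2 - 595)²) = 1/(1 + 6545 + (⅓)*(-595)/(-597)²) = 1/(1 + 6545 + (⅓)*(-595)*(1/356409)) = 1/(1 + 6545 - 595/1069227) = 1/(6999159347/1069227) = 1069227/6999159347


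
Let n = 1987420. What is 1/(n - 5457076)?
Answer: -1/3469656 ≈ -2.8821e-7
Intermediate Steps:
1/(n - 5457076) = 1/(1987420 - 5457076) = 1/(-3469656) = -1/3469656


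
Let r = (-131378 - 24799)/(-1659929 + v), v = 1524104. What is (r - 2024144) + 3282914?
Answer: 56990863809/45275 ≈ 1.2588e+6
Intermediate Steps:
r = 52059/45275 (r = (-131378 - 24799)/(-1659929 + 1524104) = -156177/(-135825) = -156177*(-1/135825) = 52059/45275 ≈ 1.1498)
(r - 2024144) + 3282914 = (52059/45275 - 2024144) + 3282914 = -91643067541/45275 + 3282914 = 56990863809/45275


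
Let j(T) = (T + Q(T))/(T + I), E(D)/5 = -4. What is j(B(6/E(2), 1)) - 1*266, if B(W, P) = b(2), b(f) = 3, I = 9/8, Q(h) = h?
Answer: -2910/11 ≈ -264.55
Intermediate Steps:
E(D) = -20 (E(D) = 5*(-4) = -20)
I = 9/8 (I = 9*(⅛) = 9/8 ≈ 1.1250)
B(W, P) = 3
j(T) = 2*T/(9/8 + T) (j(T) = (T + T)/(T + 9/8) = (2*T)/(9/8 + T) = 2*T/(9/8 + T))
j(B(6/E(2), 1)) - 1*266 = 16*3/(9 + 8*3) - 1*266 = 16*3/(9 + 24) - 266 = 16*3/33 - 266 = 16*3*(1/33) - 266 = 16/11 - 266 = -2910/11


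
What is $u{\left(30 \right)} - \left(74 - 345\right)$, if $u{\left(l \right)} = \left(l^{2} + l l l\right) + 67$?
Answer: $28238$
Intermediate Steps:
$u{\left(l \right)} = 67 + l^{2} + l^{3}$ ($u{\left(l \right)} = \left(l^{2} + l^{2} l\right) + 67 = \left(l^{2} + l^{3}\right) + 67 = 67 + l^{2} + l^{3}$)
$u{\left(30 \right)} - \left(74 - 345\right) = \left(67 + 30^{2} + 30^{3}\right) - \left(74 - 345\right) = \left(67 + 900 + 27000\right) - -271 = 27967 + 271 = 28238$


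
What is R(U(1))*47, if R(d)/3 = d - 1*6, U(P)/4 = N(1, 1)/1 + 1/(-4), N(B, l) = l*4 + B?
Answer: 1833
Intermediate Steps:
N(B, l) = B + 4*l (N(B, l) = 4*l + B = B + 4*l)
U(P) = 19 (U(P) = 4*((1 + 4*1)/1 + 1/(-4)) = 4*((1 + 4)*1 + 1*(-¼)) = 4*(5*1 - ¼) = 4*(5 - ¼) = 4*(19/4) = 19)
R(d) = -18 + 3*d (R(d) = 3*(d - 1*6) = 3*(d - 6) = 3*(-6 + d) = -18 + 3*d)
R(U(1))*47 = (-18 + 3*19)*47 = (-18 + 57)*47 = 39*47 = 1833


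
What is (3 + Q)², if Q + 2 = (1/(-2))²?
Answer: 25/16 ≈ 1.5625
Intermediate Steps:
Q = -7/4 (Q = -2 + (1/(-2))² = -2 + (-½)² = -2 + ¼ = -7/4 ≈ -1.7500)
(3 + Q)² = (3 - 7/4)² = (5/4)² = 25/16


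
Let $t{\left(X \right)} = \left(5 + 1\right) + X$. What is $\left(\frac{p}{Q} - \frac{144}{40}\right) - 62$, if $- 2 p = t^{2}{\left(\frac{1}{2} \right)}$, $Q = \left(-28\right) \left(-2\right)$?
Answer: $- \frac{147789}{2240} \approx -65.977$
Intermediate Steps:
$Q = 56$
$t{\left(X \right)} = 6 + X$
$p = - \frac{169}{8}$ ($p = - \frac{\left(6 + \frac{1}{2}\right)^{2}}{2} = - \frac{\left(\frac{13}{2}\right)^{2}}{2} = \left(- \frac{1}{2}\right) \frac{169}{4} = - \frac{169}{8} \approx -21.125$)
$\left(\frac{p}{Q} - \frac{144}{40}\right) - 62 = \left(- \frac{169}{8 \cdot 56} - \frac{144}{40}\right) - 62 = \left(\left(- \frac{169}{8}\right) \frac{1}{56} - \frac{18}{5}\right) - 62 = \left(- \frac{169}{448} - \frac{18}{5}\right) - 62 = - \frac{8909}{2240} - 62 = - \frac{147789}{2240}$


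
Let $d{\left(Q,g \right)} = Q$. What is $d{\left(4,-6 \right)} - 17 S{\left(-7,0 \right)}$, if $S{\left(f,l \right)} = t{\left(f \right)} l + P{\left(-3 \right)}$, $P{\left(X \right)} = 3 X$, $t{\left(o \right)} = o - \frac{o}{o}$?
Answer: $157$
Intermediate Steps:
$t{\left(o \right)} = -1 + o$ ($t{\left(o \right)} = o - 1 = -1 + o$)
$S{\left(f,l \right)} = -9 + l \left(-1 + f\right)$ ($S{\left(f,l \right)} = \left(-1 + f\right) l + 3 \left(-3\right) = l \left(-1 + f\right) - 9 = -9 + l \left(-1 + f\right)$)
$d{\left(4,-6 \right)} - 17 S{\left(-7,0 \right)} = 4 - 17 \left(-9 + 0 \left(-1 - 7\right)\right) = 4 - 17 \left(-9 + 0 \left(-8\right)\right) = 4 - 17 \left(-9 + 0\right) = 4 - -153 = 4 + 153 = 157$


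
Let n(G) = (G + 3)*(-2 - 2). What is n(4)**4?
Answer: 614656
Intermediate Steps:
n(G) = -12 - 4*G (n(G) = (3 + G)*(-4) = -12 - 4*G)
n(4)**4 = (-12 - 4*4)**4 = (-12 - 16)**4 = (-28)**4 = 614656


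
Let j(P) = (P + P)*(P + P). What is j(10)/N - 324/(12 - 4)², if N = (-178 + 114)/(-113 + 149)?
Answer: -3681/16 ≈ -230.06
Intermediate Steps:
N = -16/9 (N = -64/36 = -64*1/36 = -16/9 ≈ -1.7778)
j(P) = 4*P² (j(P) = (2*P)*(2*P) = 4*P²)
j(10)/N - 324/(12 - 4)² = (4*10²)/(-16/9) - 324/(12 - 4)² = (4*100)*(-9/16) - 324/(8²) = 400*(-9/16) - 324/64 = -225 - 324*1/64 = -225 - 81/16 = -3681/16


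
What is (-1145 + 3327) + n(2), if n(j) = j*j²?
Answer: 2190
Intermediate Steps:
n(j) = j³
(-1145 + 3327) + n(2) = (-1145 + 3327) + 2³ = 2182 + 8 = 2190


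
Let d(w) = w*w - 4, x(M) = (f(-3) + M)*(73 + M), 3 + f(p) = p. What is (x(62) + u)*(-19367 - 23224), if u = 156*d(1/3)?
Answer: -296149420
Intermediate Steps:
f(p) = -3 + p
x(M) = (-6 + M)*(73 + M) (x(M) = ((-3 - 3) + M)*(73 + M) = (-6 + M)*(73 + M))
d(w) = -4 + w**2 (d(w) = w**2 - 4 = -4 + w**2)
u = -1820/3 (u = 156*(-4 + (1/3)**2) = 156*(-4 + 1/9) = 156*(-35/9) = -1820/3 ≈ -606.67)
(x(62) + u)*(-19367 - 23224) = ((-438 + 62**2 + 67*62) - 1820/3)*(-19367 - 23224) = ((-438 + 3844 + 4154) - 1820/3)*(-42591) = (7560 - 1820/3)*(-42591) = (20860/3)*(-42591) = -296149420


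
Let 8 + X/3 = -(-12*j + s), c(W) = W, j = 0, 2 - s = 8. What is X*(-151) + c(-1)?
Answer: 905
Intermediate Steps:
s = -6 (s = 2 - 1*8 = 2 - 8 = -6)
X = -6 (X = -24 + 3*(-(-12*0 - 6)) = -24 + 3*(-(0 - 6)) = -24 + 3*(-1*(-6)) = -24 + 3*6 = -24 + 18 = -6)
X*(-151) + c(-1) = -6*(-151) - 1 = 906 - 1 = 905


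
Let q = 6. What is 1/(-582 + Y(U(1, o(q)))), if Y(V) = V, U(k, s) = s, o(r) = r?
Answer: -1/576 ≈ -0.0017361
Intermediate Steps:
1/(-582 + Y(U(1, o(q)))) = 1/(-582 + 6) = 1/(-576) = -1/576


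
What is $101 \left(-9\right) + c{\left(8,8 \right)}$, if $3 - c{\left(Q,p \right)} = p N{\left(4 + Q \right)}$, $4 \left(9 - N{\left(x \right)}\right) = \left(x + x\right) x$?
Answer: $-402$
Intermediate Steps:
$N{\left(x \right)} = 9 - \frac{x^{2}}{2}$ ($N{\left(x \right)} = 9 - \frac{\left(x + x\right) x}{4} = 9 - \frac{2 x x}{4} = 9 - \frac{2 x^{2}}{4} = 9 - \frac{x^{2}}{2}$)
$c{\left(Q,p \right)} = 3 - p \left(9 - \frac{\left(4 + Q\right)^{2}}{2}\right)$
$101 \left(-9\right) + c{\left(8,8 \right)} = 101 \left(-9\right) + \left(3 + \frac{1}{2} \cdot 8 \left(-18 + \left(4 + 8\right)^{2}\right)\right) = -909 + \left(3 + \frac{1}{2} \cdot 8 \left(-18 + 12^{2}\right)\right) = -909 + \left(3 + \frac{1}{2} \cdot 8 \left(-18 + 144\right)\right) = -909 + \left(3 + \frac{1}{2} \cdot 8 \cdot 126\right) = -909 + \left(3 + 504\right) = -909 + 507 = -402$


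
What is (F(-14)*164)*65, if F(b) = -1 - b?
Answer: 138580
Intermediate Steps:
(F(-14)*164)*65 = ((-1 - 1*(-14))*164)*65 = ((-1 + 14)*164)*65 = (13*164)*65 = 2132*65 = 138580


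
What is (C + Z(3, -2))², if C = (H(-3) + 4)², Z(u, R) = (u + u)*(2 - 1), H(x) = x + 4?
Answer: 961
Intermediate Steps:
H(x) = 4 + x
Z(u, R) = 2*u (Z(u, R) = (2*u)*1 = 2*u)
C = 25 (C = ((4 - 3) + 4)² = (1 + 4)² = 5² = 25)
(C + Z(3, -2))² = (25 + 2*3)² = (25 + 6)² = 31² = 961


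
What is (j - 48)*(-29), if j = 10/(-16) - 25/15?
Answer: 35003/24 ≈ 1458.5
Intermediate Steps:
j = -55/24 (j = 10*(-1/16) - 25*1/15 = -5/8 - 5/3 = -55/24 ≈ -2.2917)
(j - 48)*(-29) = (-55/24 - 48)*(-29) = -1207/24*(-29) = 35003/24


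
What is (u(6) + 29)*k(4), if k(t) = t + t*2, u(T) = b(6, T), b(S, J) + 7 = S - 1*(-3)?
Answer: 372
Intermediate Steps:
b(S, J) = -4 + S (b(S, J) = -7 + (S - 1*(-3)) = -7 + (S + 3) = -7 + (3 + S) = -4 + S)
u(T) = 2 (u(T) = -4 + 6 = 2)
k(t) = 3*t (k(t) = t + 2*t = 3*t)
(u(6) + 29)*k(4) = (2 + 29)*(3*4) = 31*12 = 372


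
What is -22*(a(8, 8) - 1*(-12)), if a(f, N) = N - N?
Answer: -264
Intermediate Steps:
a(f, N) = 0
-22*(a(8, 8) - 1*(-12)) = -22*(0 - 1*(-12)) = -22*(0 + 12) = -22*12 = -264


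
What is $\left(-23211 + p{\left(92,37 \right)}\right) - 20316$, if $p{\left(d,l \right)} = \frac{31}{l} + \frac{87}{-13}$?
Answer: $- \frac{20939303}{481} \approx -43533.0$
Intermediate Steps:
$p{\left(d,l \right)} = - \frac{87}{13} + \frac{31}{l}$ ($p{\left(d,l \right)} = \frac{31}{l} + 87 \left(- \frac{1}{13}\right) = \frac{31}{l} - \frac{87}{13} = - \frac{87}{13} + \frac{31}{l}$)
$\left(-23211 + p{\left(92,37 \right)}\right) - 20316 = \left(-23211 - \left(\frac{87}{13} - \frac{31}{37}\right)\right) - 20316 = \left(-23211 + \left(- \frac{87}{13} + 31 \cdot \frac{1}{37}\right)\right) - 20316 = \left(-23211 + \left(- \frac{87}{13} + \frac{31}{37}\right)\right) - 20316 = \left(-23211 - \frac{2816}{481}\right) - 20316 = - \frac{11167307}{481} - 20316 = - \frac{20939303}{481}$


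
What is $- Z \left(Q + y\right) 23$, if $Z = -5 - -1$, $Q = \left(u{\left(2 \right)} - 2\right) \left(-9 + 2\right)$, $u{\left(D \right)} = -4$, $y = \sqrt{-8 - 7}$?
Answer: $3864 + 92 i \sqrt{15} \approx 3864.0 + 356.31 i$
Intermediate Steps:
$y = i \sqrt{15}$ ($y = \sqrt{-15} = i \sqrt{15} \approx 3.873 i$)
$Q = 42$ ($Q = \left(-4 - 2\right) \left(-9 + 2\right) = \left(-6\right) \left(-7\right) = 42$)
$Z = -4$ ($Z = -5 + 1 = -4$)
$- Z \left(Q + y\right) 23 = \left(-1\right) \left(-4\right) \left(42 + i \sqrt{15}\right) 23 = 4 \left(42 + i \sqrt{15}\right) 23 = \left(168 + 4 i \sqrt{15}\right) 23 = 3864 + 92 i \sqrt{15}$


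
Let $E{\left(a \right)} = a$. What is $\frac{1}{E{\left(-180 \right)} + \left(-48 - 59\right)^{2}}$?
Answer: $\frac{1}{11269} \approx 8.8739 \cdot 10^{-5}$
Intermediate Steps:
$\frac{1}{E{\left(-180 \right)} + \left(-48 - 59\right)^{2}} = \frac{1}{-180 + \left(-48 - 59\right)^{2}} = \frac{1}{-180 + \left(-107\right)^{2}} = \frac{1}{-180 + 11449} = \frac{1}{11269}$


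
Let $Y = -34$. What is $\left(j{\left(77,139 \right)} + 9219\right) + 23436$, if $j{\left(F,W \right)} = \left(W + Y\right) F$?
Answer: $40740$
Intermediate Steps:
$j{\left(F,W \right)} = F \left(-34 + W\right)$ ($j{\left(F,W \right)} = \left(W - 34\right) F = \left(-34 + W\right) F = F \left(-34 + W\right)$)
$\left(j{\left(77,139 \right)} + 9219\right) + 23436 = \left(77 \left(-34 + 139\right) + 9219\right) + 23436 = \left(77 \cdot 105 + 9219\right) + 23436 = \left(8085 + 9219\right) + 23436 = 17304 + 23436 = 40740$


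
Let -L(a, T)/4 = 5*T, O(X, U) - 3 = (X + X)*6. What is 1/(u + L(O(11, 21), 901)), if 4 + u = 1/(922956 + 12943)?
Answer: -935899/16868643575 ≈ -5.5482e-5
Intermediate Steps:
O(X, U) = 3 + 12*X (O(X, U) = 3 + (X + X)*6 = 3 + (2*X)*6 = 3 + 12*X)
L(a, T) = -20*T
u = -3743595/935899 (u = -4 + 1/(922956 + 12943) = -4 + 1/935899 = -3743595/935899 ≈ -4.0000)
1/(u + L(O(11, 21), 901)) = 1/(-3743595/935899 - 20*901) = 1/(-3743595/935899 - 18020) = 1/(-16868643575/935899) = -935899/16868643575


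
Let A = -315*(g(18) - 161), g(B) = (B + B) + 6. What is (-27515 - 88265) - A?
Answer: -153265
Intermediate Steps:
g(B) = 6 + 2*B (g(B) = 2*B + 6 = 6 + 2*B)
A = 37485 (A = -315*((6 + 2*18) - 161) = -315*((6 + 36) - 161) = -315*(42 - 161) = -315*(-119) = 37485)
(-27515 - 88265) - A = (-27515 - 88265) - 1*37485 = -115780 - 37485 = -153265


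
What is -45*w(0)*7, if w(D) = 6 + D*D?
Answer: -1890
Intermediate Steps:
w(D) = 6 + D²
-45*w(0)*7 = -45*(6 + 0²)*7 = -45*(6 + 0)*7 = -45*6*7 = -270*7 = -1890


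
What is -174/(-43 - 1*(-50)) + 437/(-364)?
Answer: -1355/52 ≈ -26.058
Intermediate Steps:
-174/(-43 - 1*(-50)) + 437/(-364) = -174/(-43 + 50) + 437*(-1/364) = -174/7 - 437/364 = -1355/52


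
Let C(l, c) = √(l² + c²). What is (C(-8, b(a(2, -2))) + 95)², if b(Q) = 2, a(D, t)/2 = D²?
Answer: 9093 + 380*√17 ≈ 10660.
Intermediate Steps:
a(D, t) = 2*D²
C(l, c) = √(c² + l²)
(C(-8, b(a(2, -2))) + 95)² = (√(2² + (-8)²) + 95)² = (√(4 + 64) + 95)² = (√68 + 95)² = (2*√17 + 95)² = (95 + 2*√17)²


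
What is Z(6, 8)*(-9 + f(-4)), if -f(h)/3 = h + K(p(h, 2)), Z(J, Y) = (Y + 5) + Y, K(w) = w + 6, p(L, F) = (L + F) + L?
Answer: 63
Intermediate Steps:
p(L, F) = F + 2*L (p(L, F) = (F + L) + L = F + 2*L)
K(w) = 6 + w
Z(J, Y) = 5 + 2*Y (Z(J, Y) = (5 + Y) + Y = 5 + 2*Y)
f(h) = -24 - 9*h (f(h) = -3*(h + (6 + (2 + 2*h))) = -3*(h + (8 + 2*h)) = -3*(8 + 3*h) = -24 - 9*h)
Z(6, 8)*(-9 + f(-4)) = (5 + 2*8)*(-9 + (-24 - 9*(-4))) = (5 + 16)*(-9 + (-24 + 36)) = 21*(-9 + 12) = 21*3 = 63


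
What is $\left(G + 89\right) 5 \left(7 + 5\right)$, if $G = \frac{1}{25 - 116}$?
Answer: $\frac{485880}{91} \approx 5339.3$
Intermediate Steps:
$G = - \frac{1}{91}$ ($G = \frac{1}{-91} = - \frac{1}{91} \approx -0.010989$)
$\left(G + 89\right) 5 \left(7 + 5\right) = \left(- \frac{1}{91} + 89\right) 5 \left(7 + 5\right) = \frac{8098 \cdot 5 \cdot 12}{91} = \frac{8098}{91} \cdot 60 = \frac{485880}{91}$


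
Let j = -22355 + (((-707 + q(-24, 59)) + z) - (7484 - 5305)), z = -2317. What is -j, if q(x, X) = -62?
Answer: 27620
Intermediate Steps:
j = -27620 (j = -22355 + (((-707 - 62) - 2317) - (7484 - 5305)) = -22355 + ((-769 - 2317) - 1*2179) = -22355 + (-3086 - 2179) = -22355 - 5265 = -27620)
-j = -1*(-27620) = 27620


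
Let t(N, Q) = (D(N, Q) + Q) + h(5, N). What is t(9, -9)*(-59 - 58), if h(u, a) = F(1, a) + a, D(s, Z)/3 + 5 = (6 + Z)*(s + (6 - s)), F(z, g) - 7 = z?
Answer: 7137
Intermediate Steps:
F(z, g) = 7 + z
D(s, Z) = 93 + 18*Z (D(s, Z) = -15 + 3*((6 + Z)*(s + (6 - s))) = -15 + 3*((6 + Z)*6) = -15 + 3*(36 + 6*Z) = -15 + (108 + 18*Z) = 93 + 18*Z)
h(u, a) = 8 + a (h(u, a) = (7 + 1) + a = 8 + a)
t(N, Q) = 101 + N + 19*Q (t(N, Q) = ((93 + 18*Q) + Q) + (8 + N) = (93 + 19*Q) + (8 + N) = 101 + N + 19*Q)
t(9, -9)*(-59 - 58) = (101 + 9 + 19*(-9))*(-59 - 58) = (101 + 9 - 171)*(-117) = -61*(-117) = 7137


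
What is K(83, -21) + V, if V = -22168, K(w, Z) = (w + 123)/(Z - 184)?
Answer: -4544646/205 ≈ -22169.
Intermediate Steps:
K(w, Z) = (123 + w)/(-184 + Z)
K(83, -21) + V = (123 + 83)/(-184 - 21) - 22168 = 206/(-205) - 22168 = -1/205*206 - 22168 = -206/205 - 22168 = -4544646/205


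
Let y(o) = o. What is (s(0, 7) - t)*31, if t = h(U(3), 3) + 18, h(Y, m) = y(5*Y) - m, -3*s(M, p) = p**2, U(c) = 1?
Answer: -3379/3 ≈ -1126.3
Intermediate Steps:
s(M, p) = -p**2/3
h(Y, m) = -m + 5*Y (h(Y, m) = 5*Y - m = -m + 5*Y)
t = 20 (t = (-1*3 + 5*1) + 18 = (-3 + 5) + 18 = 2 + 18 = 20)
(s(0, 7) - t)*31 = (-1/3*7**2 - 1*20)*31 = (-1/3*49 - 20)*31 = (-49/3 - 20)*31 = -109/3*31 = -3379/3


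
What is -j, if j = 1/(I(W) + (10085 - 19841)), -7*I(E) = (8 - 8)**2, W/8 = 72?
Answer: 1/9756 ≈ 0.00010250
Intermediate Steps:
W = 576 (W = 8*72 = 576)
I(E) = 0 (I(E) = -(8 - 8)**2/7 = -1/7*0**2 = -1/7*0 = 0)
j = -1/9756 (j = 1/(0 + (10085 - 19841)) = 1/(0 - 9756) = 1/(-9756) = -1/9756 ≈ -0.00010250)
-j = -1*(-1/9756) = 1/9756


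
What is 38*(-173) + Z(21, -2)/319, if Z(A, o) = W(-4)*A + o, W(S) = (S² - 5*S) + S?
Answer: -2096436/319 ≈ -6571.9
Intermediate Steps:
W(S) = S² - 4*S
Z(A, o) = o + 32*A (Z(A, o) = (-4*(-4 - 4))*A + o = (-4*(-8))*A + o = 32*A + o = o + 32*A)
38*(-173) + Z(21, -2)/319 = 38*(-173) + (-2 + 32*21)/319 = -6574 + (-2 + 672)*(1/319) = -6574 + 670*(1/319) = -6574 + 670/319 = -2096436/319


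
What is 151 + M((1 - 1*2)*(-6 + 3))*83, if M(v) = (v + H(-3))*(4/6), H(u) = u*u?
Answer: 815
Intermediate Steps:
H(u) = u**2
M(v) = 6 + 2*v/3 (M(v) = (v + (-3)**2)*(4/6) = (v + 9)*(4*(1/6)) = (9 + v)*(2/3) = 6 + 2*v/3)
151 + M((1 - 1*2)*(-6 + 3))*83 = 151 + (6 + 2*((1 - 1*2)*(-6 + 3))/3)*83 = 151 + (6 + 2*((1 - 2)*(-3))/3)*83 = 151 + (6 + 2*(-1*(-3))/3)*83 = 151 + (6 + (2/3)*3)*83 = 151 + (6 + 2)*83 = 151 + 8*83 = 151 + 664 = 815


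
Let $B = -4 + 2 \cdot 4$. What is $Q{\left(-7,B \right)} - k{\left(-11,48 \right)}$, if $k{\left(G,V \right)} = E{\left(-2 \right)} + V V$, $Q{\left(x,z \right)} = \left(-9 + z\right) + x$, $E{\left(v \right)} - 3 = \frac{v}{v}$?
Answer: $-2320$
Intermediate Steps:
$E{\left(v \right)} = 4$ ($E{\left(v \right)} = 3 + \frac{v}{v} = 3 + 1 = 4$)
$B = 4$ ($B = -4 + 8 = 4$)
$Q{\left(x,z \right)} = -9 + x + z$
$k{\left(G,V \right)} = 4 + V^{2}$ ($k{\left(G,V \right)} = 4 + V V = 4 + V^{2}$)
$Q{\left(-7,B \right)} - k{\left(-11,48 \right)} = \left(-9 - 7 + 4\right) - \left(4 + 48^{2}\right) = -12 - \left(4 + 2304\right) = -12 - 2308 = -2320$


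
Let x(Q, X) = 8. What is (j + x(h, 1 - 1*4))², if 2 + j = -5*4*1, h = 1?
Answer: 196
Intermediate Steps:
j = -22 (j = -2 - 5*4*1 = -2 - 20*1 = -2 - 20 = -22)
(j + x(h, 1 - 1*4))² = (-22 + 8)² = (-14)² = 196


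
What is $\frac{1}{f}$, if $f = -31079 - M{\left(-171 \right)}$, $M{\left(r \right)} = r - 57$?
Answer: $- \frac{1}{30851} \approx -3.2414 \cdot 10^{-5}$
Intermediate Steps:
$M{\left(r \right)} = -57 + r$ ($M{\left(r \right)} = r - 57 = -57 + r$)
$f = -30851$ ($f = -31079 - \left(-57 - 171\right) = -31079 - -228 = -31079 + 228 = -30851$)
$\frac{1}{f} = \frac{1}{-30851} = - \frac{1}{30851}$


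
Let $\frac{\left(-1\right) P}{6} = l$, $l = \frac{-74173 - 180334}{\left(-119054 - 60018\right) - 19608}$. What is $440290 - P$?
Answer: $\frac{43739172121}{99340} \approx 4.403 \cdot 10^{5}$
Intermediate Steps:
$l = \frac{254507}{198680}$ ($l = - \frac{254507}{\left(-119054 - 60018\right) - 19608} = - \frac{254507}{-179072 - 19608} = - \frac{254507}{-198680} = \left(-254507\right) \left(- \frac{1}{198680}\right) = \frac{254507}{198680} \approx 1.281$)
$P = - \frac{763521}{99340}$ ($P = \left(-6\right) \frac{254507}{198680} = - \frac{763521}{99340} \approx -7.6859$)
$440290 - P = 440290 - - \frac{763521}{99340} = 440290 + \frac{763521}{99340} = \frac{43739172121}{99340}$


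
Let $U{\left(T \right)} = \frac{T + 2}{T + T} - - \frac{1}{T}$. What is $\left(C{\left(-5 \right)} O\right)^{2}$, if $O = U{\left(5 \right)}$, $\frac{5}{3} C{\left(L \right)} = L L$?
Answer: $\frac{729}{4} \approx 182.25$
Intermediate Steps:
$U{\left(T \right)} = \frac{1}{T} + \frac{2 + T}{2 T}$ ($U{\left(T \right)} = \frac{2 + T}{2 T} + \frac{1}{T} = \frac{1}{T} + \frac{2 + T}{2 T}$)
$C{\left(L \right)} = \frac{3 L^{2}}{5}$ ($C{\left(L \right)} = \frac{3 L L}{5} = \frac{3 L^{2}}{5}$)
$O = \frac{9}{10}$ ($O = \frac{4 + 5}{2 \cdot 5} = \frac{1}{2} \cdot \frac{1}{5} \cdot 9 = \frac{9}{10} \approx 0.9$)
$\left(C{\left(-5 \right)} O\right)^{2} = \left(\frac{3 \left(-5\right)^{2}}{5} \cdot \frac{9}{10}\right)^{2} = \left(\frac{3}{5} \cdot 25 \cdot \frac{9}{10}\right)^{2} = \left(15 \cdot \frac{9}{10}\right)^{2} = \left(\frac{27}{2}\right)^{2} = \frac{729}{4}$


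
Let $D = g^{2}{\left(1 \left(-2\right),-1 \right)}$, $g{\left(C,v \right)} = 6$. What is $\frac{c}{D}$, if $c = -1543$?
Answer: $- \frac{1543}{36} \approx -42.861$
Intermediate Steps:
$D = 36$ ($D = 6^{2} = 36$)
$\frac{c}{D} = - \frac{1543}{36}$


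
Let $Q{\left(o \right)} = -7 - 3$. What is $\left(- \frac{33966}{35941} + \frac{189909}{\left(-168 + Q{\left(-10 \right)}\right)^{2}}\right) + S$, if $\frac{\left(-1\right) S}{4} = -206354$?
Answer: $\frac{939952052572529}{1138754644} \approx 8.2542 \cdot 10^{5}$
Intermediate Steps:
$S = 825416$ ($S = \left(-4\right) \left(-206354\right) = 825416$)
$Q{\left(o \right)} = -10$ ($Q{\left(o \right)} = -7 - 3 = -10$)
$\left(- \frac{33966}{35941} + \frac{189909}{\left(-168 + Q{\left(-10 \right)}\right)^{2}}\right) + S = \left(- \frac{33966}{35941} + \frac{189909}{\left(-168 - 10\right)^{2}}\right) + 825416 = \left(\left(-33966\right) \frac{1}{35941} + \frac{189909}{\left(-178\right)^{2}}\right) + 825416 = \left(- \frac{33966}{35941} + \frac{189909}{31684}\right) + 825416 = \frac{5749340625}{1138754644} + 825416 = \frac{939952052572529}{1138754644}$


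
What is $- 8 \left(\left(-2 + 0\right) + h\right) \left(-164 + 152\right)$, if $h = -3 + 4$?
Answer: $-96$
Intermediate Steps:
$h = 1$
$- 8 \left(\left(-2 + 0\right) + h\right) \left(-164 + 152\right) = - 8 \left(\left(-2 + 0\right) + 1\right) \left(-164 + 152\right) = - 8 \left(-2 + 1\right) \left(-12\right) = \left(-8\right) \left(-1\right) \left(-12\right) = 8 \left(-12\right) = -96$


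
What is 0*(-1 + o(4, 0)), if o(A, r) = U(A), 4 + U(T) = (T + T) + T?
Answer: 0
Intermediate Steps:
U(T) = -4 + 3*T (U(T) = -4 + ((T + T) + T) = -4 + (2*T + T) = -4 + 3*T)
o(A, r) = -4 + 3*A
0*(-1 + o(4, 0)) = 0*(-1 + (-4 + 3*4)) = 0*(-1 + (-4 + 12)) = 0*(-1 + 8) = 0*7 = 0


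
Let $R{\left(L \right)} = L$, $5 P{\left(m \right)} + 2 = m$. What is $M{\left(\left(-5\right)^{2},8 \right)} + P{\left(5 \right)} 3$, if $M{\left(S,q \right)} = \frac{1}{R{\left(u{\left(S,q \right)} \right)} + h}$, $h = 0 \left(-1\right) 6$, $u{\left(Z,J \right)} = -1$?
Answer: $\frac{4}{5} \approx 0.8$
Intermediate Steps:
$P{\left(m \right)} = - \frac{2}{5} + \frac{m}{5}$
$h = 0$ ($h = 0 \cdot 6 = 0$)
$M{\left(S,q \right)} = -1$ ($M{\left(S,q \right)} = \frac{1}{-1 + 0} = \frac{1}{-1} = -1$)
$M{\left(\left(-5\right)^{2},8 \right)} + P{\left(5 \right)} 3 = -1 + \left(- \frac{2}{5} + \frac{1}{5} \cdot 5\right) 3 = -1 + \left(- \frac{2}{5} + 1\right) 3 = -1 + \frac{3}{5} \cdot 3 = -1 + \frac{9}{5} = \frac{4}{5}$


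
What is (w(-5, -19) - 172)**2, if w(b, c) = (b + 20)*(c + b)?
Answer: 283024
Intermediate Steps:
w(b, c) = (20 + b)*(b + c)
(w(-5, -19) - 172)**2 = (((-5)**2 + 20*(-5) + 20*(-19) - 5*(-19)) - 172)**2 = ((25 - 100 - 380 + 95) - 172)**2 = (-360 - 172)**2 = (-532)**2 = 283024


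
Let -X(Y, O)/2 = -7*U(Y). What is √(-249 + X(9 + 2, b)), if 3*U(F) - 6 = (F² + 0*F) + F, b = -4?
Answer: √395 ≈ 19.875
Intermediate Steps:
U(F) = 2 + F/3 + F²/3 (U(F) = 2 + ((F² + 0*F) + F)/3 = 2 + ((F² + 0) + F)/3 = 2 + (F² + F)/3 = 2 + (F + F²)/3 = 2 + (F/3 + F²/3) = 2 + F/3 + F²/3)
X(Y, O) = 28 + 14*Y/3 + 14*Y²/3 (X(Y, O) = -(-14)*(2 + Y/3 + Y²/3) = -2*(-14 - 7*Y/3 - 7*Y²/3) = 28 + 14*Y/3 + 14*Y²/3)
√(-249 + X(9 + 2, b)) = √(-249 + (28 + 14*(9 + 2)/3 + 14*(9 + 2)²/3)) = √(-249 + (28 + (14/3)*11 + (14/3)*11²)) = √(-249 + (28 + 154/3 + (14/3)*121)) = √(-249 + (28 + 154/3 + 1694/3)) = √(-249 + 644) = √395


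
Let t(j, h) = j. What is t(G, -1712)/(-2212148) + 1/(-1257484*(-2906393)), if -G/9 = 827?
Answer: 3400281235334383/1010603967965979422 ≈ 0.0033646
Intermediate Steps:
G = -7443 (G = -9*827 = -7443)
t(G, -1712)/(-2212148) + 1/(-1257484*(-2906393)) = -7443/(-2212148) + 1/(-1257484*(-2906393)) = -7443*(-1/2212148) - 1/1257484*(-1/2906393) = 7443/2212148 + 1/3654742695212 = 3400281235334383/1010603967965979422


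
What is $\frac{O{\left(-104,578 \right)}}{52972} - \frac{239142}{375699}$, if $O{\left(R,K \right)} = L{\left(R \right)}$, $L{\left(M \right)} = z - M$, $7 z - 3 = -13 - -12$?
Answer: $- \frac{14733424983}{23218448666} \approx -0.63456$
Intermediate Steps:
$z = \frac{2}{7}$ ($z = \frac{3}{7} + \frac{-13 - -12}{7} = \frac{3}{7} + \frac{-13 + 12}{7} = \frac{3}{7} + \frac{1}{7} \left(-1\right) = \frac{3}{7} - \frac{1}{7} = \frac{2}{7} \approx 0.28571$)
$L{\left(M \right)} = \frac{2}{7} - M$
$O{\left(R,K \right)} = \frac{2}{7} - R$
$\frac{O{\left(-104,578 \right)}}{52972} - \frac{239142}{375699} = \frac{\frac{2}{7} - -104}{52972} - \frac{239142}{375699} = \left(\frac{2}{7} + 104\right) \frac{1}{52972} - \frac{79714}{125233} = \frac{730}{7} \cdot \frac{1}{52972} - \frac{79714}{125233} = \frac{365}{185402} - \frac{79714}{125233} = - \frac{14733424983}{23218448666}$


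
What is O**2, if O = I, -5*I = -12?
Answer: 144/25 ≈ 5.7600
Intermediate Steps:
I = 12/5 (I = -1/5*(-12) = 12/5 ≈ 2.4000)
O = 12/5 ≈ 2.4000
O**2 = (12/5)**2 = 144/25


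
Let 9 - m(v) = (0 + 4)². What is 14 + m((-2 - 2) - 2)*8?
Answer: -42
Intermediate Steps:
m(v) = -7 (m(v) = 9 - (0 + 4)² = 9 - 1*4² = 9 - 1*16 = 9 - 16 = -7)
14 + m((-2 - 2) - 2)*8 = 14 - 7*8 = 14 - 56 = -42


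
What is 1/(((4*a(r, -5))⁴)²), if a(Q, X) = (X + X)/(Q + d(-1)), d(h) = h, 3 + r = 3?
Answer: 1/6553600000000 ≈ 1.5259e-13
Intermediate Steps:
r = 0 (r = -3 + 3 = 0)
a(Q, X) = 2*X/(-1 + Q) (a(Q, X) = (X + X)/(Q - 1) = (2*X)/(-1 + Q) = 2*X/(-1 + Q))
1/(((4*a(r, -5))⁴)²) = 1/(((4*(2*(-5)/(-1 + 0)))⁴)²) = 1/(((4*(2*(-5)/(-1)))⁴)²) = 1/(((4*(2*(-5)*(-1)))⁴)²) = 1/(((4*10)⁴)²) = 1/((40⁴)²) = 1/(2560000²) = 1/6553600000000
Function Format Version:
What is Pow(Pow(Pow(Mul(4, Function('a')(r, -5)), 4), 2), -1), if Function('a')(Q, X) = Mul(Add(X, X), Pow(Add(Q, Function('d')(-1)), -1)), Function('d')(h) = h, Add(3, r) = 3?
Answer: Rational(1, 6553600000000) ≈ 1.5259e-13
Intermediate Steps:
r = 0 (r = Add(-3, 3) = 0)
Function('a')(Q, X) = Mul(2, X, Pow(Add(-1, Q), -1)) (Function('a')(Q, X) = Mul(Add(X, X), Pow(Add(Q, -1), -1)) = Mul(Mul(2, X), Pow(Add(-1, Q), -1)) = Mul(2, X, Pow(Add(-1, Q), -1)))
Pow(Pow(Pow(Mul(4, Function('a')(r, -5)), 4), 2), -1) = Pow(Pow(Pow(Mul(4, Mul(2, -5, Pow(Add(-1, 0), -1))), 4), 2), -1) = Pow(Pow(Pow(Mul(4, Mul(2, -5, Pow(-1, -1))), 4), 2), -1) = Pow(Pow(Pow(Mul(4, Mul(2, -5, -1)), 4), 2), -1) = Pow(Pow(Pow(Mul(4, 10), 4), 2), -1) = Pow(Pow(Pow(40, 4), 2), -1) = Pow(Pow(2560000, 2), -1) = Pow(6553600000000, -1) = Rational(1, 6553600000000)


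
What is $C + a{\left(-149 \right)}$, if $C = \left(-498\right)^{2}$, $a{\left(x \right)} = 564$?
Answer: $248568$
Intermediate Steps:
$C = 248004$
$C + a{\left(-149 \right)} = 248004 + 564 = 248568$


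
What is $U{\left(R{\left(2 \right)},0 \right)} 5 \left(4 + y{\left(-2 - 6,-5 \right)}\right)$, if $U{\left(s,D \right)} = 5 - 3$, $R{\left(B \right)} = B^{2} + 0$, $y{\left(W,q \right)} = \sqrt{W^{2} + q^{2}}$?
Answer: $40 + 10 \sqrt{89} \approx 134.34$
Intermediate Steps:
$R{\left(B \right)} = B^{2}$
$U{\left(s,D \right)} = 2$
$U{\left(R{\left(2 \right)},0 \right)} 5 \left(4 + y{\left(-2 - 6,-5 \right)}\right) = 2 \cdot 5 \left(4 + \sqrt{\left(-2 - 6\right)^{2} + \left(-5\right)^{2}}\right) = 2 \cdot 5 \left(4 + \sqrt{\left(-2 - 6\right)^{2} + 25}\right) = 2 \cdot 5 \left(4 + \sqrt{\left(-8\right)^{2} + 25}\right) = 2 \cdot 5 \left(4 + \sqrt{64 + 25}\right) = 2 \cdot 5 \left(4 + \sqrt{89}\right) = 2 \left(20 + 5 \sqrt{89}\right) = 40 + 10 \sqrt{89}$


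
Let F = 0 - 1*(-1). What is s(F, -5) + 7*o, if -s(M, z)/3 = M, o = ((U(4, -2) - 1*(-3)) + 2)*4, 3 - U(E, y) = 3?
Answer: 137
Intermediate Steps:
U(E, y) = 0 (U(E, y) = 3 - 1*3 = 3 - 3 = 0)
F = 1 (F = 0 + 1 = 1)
o = 20 (o = ((0 - 1*(-3)) + 2)*4 = ((0 + 3) + 2)*4 = (3 + 2)*4 = 5*4 = 20)
s(M, z) = -3*M
s(F, -5) + 7*o = -3*1 + 7*20 = -3 + 140 = 137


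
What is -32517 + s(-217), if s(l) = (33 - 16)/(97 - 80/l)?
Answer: -687048004/21129 ≈ -32517.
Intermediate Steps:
s(l) = 17/(97 - 80/l)
-32517 + s(-217) = -32517 + 17*(-217)/(-80 + 97*(-217)) = -32517 + 17*(-217)/(-80 - 21049) = -32517 + 17*(-217)/(-21129) = -32517 + 17*(-217)*(-1/21129) = -32517 + 3689/21129 = -687048004/21129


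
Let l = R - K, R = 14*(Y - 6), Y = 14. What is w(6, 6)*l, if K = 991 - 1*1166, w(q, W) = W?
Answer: 1722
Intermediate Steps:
K = -175 (K = 991 - 1166 = -175)
R = 112 (R = 14*(14 - 6) = 14*8 = 112)
l = 287 (l = 112 - 1*(-175) = 112 + 175 = 287)
w(6, 6)*l = 6*287 = 1722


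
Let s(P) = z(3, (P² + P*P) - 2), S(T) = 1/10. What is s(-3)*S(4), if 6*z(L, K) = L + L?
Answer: ⅒ ≈ 0.10000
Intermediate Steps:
S(T) = ⅒
z(L, K) = L/3 (z(L, K) = (L + L)/6 = (2*L)/6 = L/3)
s(P) = 1 (s(P) = (⅓)*3 = 1)
s(-3)*S(4) = 1*(⅒) = ⅒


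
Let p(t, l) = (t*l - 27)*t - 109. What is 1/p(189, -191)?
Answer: -1/6827923 ≈ -1.4646e-7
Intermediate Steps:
p(t, l) = -109 + t*(-27 + l*t) (p(t, l) = (l*t - 27)*t - 109 = (-27 + l*t)*t - 109 = t*(-27 + l*t) - 109 = -109 + t*(-27 + l*t))
1/p(189, -191) = 1/(-109 - 27*189 - 191*189²) = 1/(-109 - 5103 - 191*35721) = 1/(-109 - 5103 - 6822711) = 1/(-6827923) = -1/6827923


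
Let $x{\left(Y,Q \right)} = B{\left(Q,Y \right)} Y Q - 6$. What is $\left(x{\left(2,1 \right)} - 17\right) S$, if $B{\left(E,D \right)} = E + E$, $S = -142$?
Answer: $2698$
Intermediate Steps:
$B{\left(E,D \right)} = 2 E$
$x{\left(Y,Q \right)} = -6 + 2 Y Q^{2}$ ($x{\left(Y,Q \right)} = 2 Q Y Q - 6 = 2 Y Q^{2} - 6 = -6 + 2 Y Q^{2}$)
$\left(x{\left(2,1 \right)} - 17\right) S = \left(\left(-6 + 2 \cdot 2 \cdot 1^{2}\right) - 17\right) \left(-142\right) = \left(\left(-6 + 2 \cdot 2 \cdot 1\right) - 17\right) \left(-142\right) = \left(\left(-6 + 4\right) - 17\right) \left(-142\right) = \left(-2 - 17\right) \left(-142\right) = \left(-19\right) \left(-142\right) = 2698$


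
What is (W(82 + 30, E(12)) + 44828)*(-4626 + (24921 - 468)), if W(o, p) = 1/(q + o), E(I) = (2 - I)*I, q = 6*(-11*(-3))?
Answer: 275529494187/310 ≈ 8.8880e+8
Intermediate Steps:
q = 198 (q = 6*33 = 198)
E(I) = I*(2 - I)
W(o, p) = 1/(198 + o)
(W(82 + 30, E(12)) + 44828)*(-4626 + (24921 - 468)) = (1/(198 + (82 + 30)) + 44828)*(-4626 + (24921 - 468)) = (1/(198 + 112) + 44828)*(-4626 + 24453) = (1/310 + 44828)*19827 = (13896681/310)*19827 = 275529494187/310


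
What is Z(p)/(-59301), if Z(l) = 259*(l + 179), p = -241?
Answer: 16058/59301 ≈ 0.27079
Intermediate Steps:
Z(l) = 46361 + 259*l (Z(l) = 259*(179 + l) = 46361 + 259*l)
Z(p)/(-59301) = (46361 + 259*(-241))/(-59301) = (46361 - 62419)*(-1/59301) = -16058*(-1/59301) = 16058/59301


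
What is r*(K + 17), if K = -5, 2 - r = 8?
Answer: -72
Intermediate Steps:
r = -6 (r = 2 - 1*8 = 2 - 8 = -6)
r*(K + 17) = -6*(-5 + 17) = -6*12 = -72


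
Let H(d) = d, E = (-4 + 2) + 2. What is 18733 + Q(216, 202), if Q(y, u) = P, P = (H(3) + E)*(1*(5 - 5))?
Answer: 18733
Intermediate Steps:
E = 0 (E = -2 + 2 = 0)
P = 0 (P = (3 + 0)*(1*(5 - 5)) = 3*(1*0) = 3*0 = 0)
Q(y, u) = 0
18733 + Q(216, 202) = 18733 + 0 = 18733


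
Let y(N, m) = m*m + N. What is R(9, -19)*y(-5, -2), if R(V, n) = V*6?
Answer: -54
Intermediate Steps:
y(N, m) = N + m² (y(N, m) = m² + N = N + m²)
R(V, n) = 6*V
R(9, -19)*y(-5, -2) = (6*9)*(-5 + (-2)²) = 54*(-5 + 4) = 54*(-1) = -54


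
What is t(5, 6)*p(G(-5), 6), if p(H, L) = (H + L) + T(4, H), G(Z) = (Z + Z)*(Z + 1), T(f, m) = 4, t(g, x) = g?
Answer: 250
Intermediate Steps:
G(Z) = 2*Z*(1 + Z) (G(Z) = (2*Z)*(1 + Z) = 2*Z*(1 + Z))
p(H, L) = 4 + H + L (p(H, L) = (H + L) + 4 = 4 + H + L)
t(5, 6)*p(G(-5), 6) = 5*(4 + 2*(-5)*(1 - 5) + 6) = 5*(4 + 2*(-5)*(-4) + 6) = 5*(4 + 40 + 6) = 5*50 = 250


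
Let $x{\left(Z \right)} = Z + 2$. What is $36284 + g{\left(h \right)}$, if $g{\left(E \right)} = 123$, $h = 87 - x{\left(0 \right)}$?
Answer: $36407$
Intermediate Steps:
$x{\left(Z \right)} = 2 + Z$
$h = 85$ ($h = 87 - \left(2 + 0\right) = 87 - 2 = 85$)
$36284 + g{\left(h \right)} = 36284 + 123 = 36407$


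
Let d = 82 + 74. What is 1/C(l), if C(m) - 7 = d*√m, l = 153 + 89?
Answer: -7/5889263 + 1716*√2/5889263 ≈ 0.00041088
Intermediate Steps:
d = 156
l = 242
C(m) = 7 + 156*√m
1/C(l) = 1/(7 + 156*√242) = 1/(7 + 156*(11*√2)) = 1/(7 + 1716*√2)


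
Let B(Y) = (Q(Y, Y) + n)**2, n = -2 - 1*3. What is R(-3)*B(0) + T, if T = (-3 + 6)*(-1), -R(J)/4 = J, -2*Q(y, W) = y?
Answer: 297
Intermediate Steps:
Q(y, W) = -y/2
R(J) = -4*J
n = -5 (n = -2 - 3 = -5)
T = -3 (T = 3*(-1) = -3)
B(Y) = (-5 - Y/2)**2 (B(Y) = (-Y/2 - 5)**2 = (-5 - Y/2)**2)
R(-3)*B(0) + T = (-4*(-3))*((10 + 0)**2/4) - 3 = 12*((1/4)*10**2) - 3 = 12*((1/4)*100) - 3 = 12*25 - 3 = 300 - 3 = 297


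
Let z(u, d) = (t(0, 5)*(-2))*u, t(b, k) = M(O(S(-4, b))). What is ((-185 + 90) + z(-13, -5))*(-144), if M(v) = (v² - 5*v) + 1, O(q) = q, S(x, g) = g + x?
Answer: -124848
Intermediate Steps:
M(v) = 1 + v² - 5*v
t(b, k) = 21 + (-4 + b)² - 5*b (t(b, k) = 1 + (b - 4)² - 5*(b - 4) = 1 + (-4 + b)² - 5*(-4 + b) = 1 + (-4 + b)² + (20 - 5*b) = 21 + (-4 + b)² - 5*b)
z(u, d) = -74*u (z(u, d) = ((37 + 0² - 13*0)*(-2))*u = ((37 + 0 + 0)*(-2))*u = (37*(-2))*u = -74*u)
((-185 + 90) + z(-13, -5))*(-144) = ((-185 + 90) - 74*(-13))*(-144) = (-95 + 962)*(-144) = 867*(-144) = -124848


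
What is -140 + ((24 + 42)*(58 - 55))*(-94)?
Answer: -18752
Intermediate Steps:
-140 + ((24 + 42)*(58 - 55))*(-94) = -140 + (66*3)*(-94) = -140 + 198*(-94) = -140 - 18612 = -18752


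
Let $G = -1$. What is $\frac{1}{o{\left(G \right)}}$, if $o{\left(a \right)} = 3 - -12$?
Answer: $\frac{1}{15} \approx 0.066667$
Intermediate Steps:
$o{\left(a \right)} = 15$ ($o{\left(a \right)} = 3 + 12 = 15$)
$\frac{1}{o{\left(G \right)}} = \frac{1}{15}$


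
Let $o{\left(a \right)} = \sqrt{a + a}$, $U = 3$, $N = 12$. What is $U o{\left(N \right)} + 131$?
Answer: $131 + 6 \sqrt{6} \approx 145.7$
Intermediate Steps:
$o{\left(a \right)} = \sqrt{2} \sqrt{a}$ ($o{\left(a \right)} = \sqrt{2 a} = \sqrt{2} \sqrt{a}$)
$U o{\left(N \right)} + 131 = 3 \sqrt{2} \sqrt{12} + 131 = 3 \sqrt{2} \cdot 2 \sqrt{3} + 131 = 3 \cdot 2 \sqrt{6} + 131 = 6 \sqrt{6} + 131 = 131 + 6 \sqrt{6}$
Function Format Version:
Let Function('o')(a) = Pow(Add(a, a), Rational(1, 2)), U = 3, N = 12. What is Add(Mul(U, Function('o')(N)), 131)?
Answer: Add(131, Mul(6, Pow(6, Rational(1, 2)))) ≈ 145.70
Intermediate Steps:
Function('o')(a) = Mul(Pow(2, Rational(1, 2)), Pow(a, Rational(1, 2))) (Function('o')(a) = Pow(Mul(2, a), Rational(1, 2)) = Mul(Pow(2, Rational(1, 2)), Pow(a, Rational(1, 2))))
Add(Mul(U, Function('o')(N)), 131) = Add(Mul(3, Mul(Pow(2, Rational(1, 2)), Pow(12, Rational(1, 2)))), 131) = Add(Mul(3, Mul(Pow(2, Rational(1, 2)), Mul(2, Pow(3, Rational(1, 2))))), 131) = Add(Mul(3, Mul(2, Pow(6, Rational(1, 2)))), 131) = Add(Mul(6, Pow(6, Rational(1, 2))), 131) = Add(131, Mul(6, Pow(6, Rational(1, 2))))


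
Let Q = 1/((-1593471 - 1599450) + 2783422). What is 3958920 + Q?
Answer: 1621173781079/409499 ≈ 3.9589e+6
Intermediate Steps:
Q = -1/409499 (Q = 1/(-3192921 + 2783422) = 1/(-409499) = -1/409499 ≈ -2.4420e-6)
3958920 + Q = 3958920 - 1/409499 = 1621173781079/409499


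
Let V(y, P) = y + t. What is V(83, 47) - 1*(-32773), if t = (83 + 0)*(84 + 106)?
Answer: 48626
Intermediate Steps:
t = 15770 (t = 83*190 = 15770)
V(y, P) = 15770 + y (V(y, P) = y + 15770 = 15770 + y)
V(83, 47) - 1*(-32773) = (15770 + 83) - 1*(-32773) = 15853 + 32773 = 48626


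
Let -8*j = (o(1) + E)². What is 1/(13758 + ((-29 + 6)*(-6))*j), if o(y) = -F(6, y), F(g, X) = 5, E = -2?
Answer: 4/51651 ≈ 7.7443e-5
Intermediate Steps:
o(y) = -5 (o(y) = -1*5 = -5)
j = -49/8 (j = -(-5 - 2)²/8 = -⅛*(-7)² = -⅛*49 = -49/8 ≈ -6.1250)
1/(13758 + ((-29 + 6)*(-6))*j) = 1/(13758 + ((-29 + 6)*(-6))*(-49/8)) = 1/(13758 - 23*(-6)*(-49/8)) = 1/(13758 + 138*(-49/8)) = 1/(13758 - 3381/4) = 1/(51651/4) = 4/51651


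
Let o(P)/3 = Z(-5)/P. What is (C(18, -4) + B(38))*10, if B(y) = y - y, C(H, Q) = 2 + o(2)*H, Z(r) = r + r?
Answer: -2680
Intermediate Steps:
Z(r) = 2*r
o(P) = -30/P (o(P) = 3*((2*(-5))/P) = 3*(-10/P) = -30/P)
C(H, Q) = 2 - 15*H (C(H, Q) = 2 + (-30/2)*H = 2 + (-30*½)*H = 2 - 15*H)
B(y) = 0
(C(18, -4) + B(38))*10 = ((2 - 15*18) + 0)*10 = ((2 - 270) + 0)*10 = (-268 + 0)*10 = -268*10 = -2680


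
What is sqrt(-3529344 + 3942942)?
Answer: sqrt(413598) ≈ 643.12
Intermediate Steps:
sqrt(-3529344 + 3942942) = sqrt(413598)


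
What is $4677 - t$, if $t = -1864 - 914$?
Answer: $7455$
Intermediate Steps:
$t = -2778$
$4677 - t = 4677 - -2778 = 4677 + 2778 = 7455$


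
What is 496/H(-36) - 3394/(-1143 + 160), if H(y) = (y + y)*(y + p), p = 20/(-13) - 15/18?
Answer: 32059322/8826357 ≈ 3.6322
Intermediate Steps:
p = -185/78 (p = 20*(-1/13) - 15*1/18 = -20/13 - ⅚ = -185/78 ≈ -2.3718)
H(y) = 2*y*(-185/78 + y) (H(y) = (y + y)*(y - 185/78) = (2*y)*(-185/78 + y) = 2*y*(-185/78 + y))
496/H(-36) - 3394/(-1143 + 160) = 496/(((1/39)*(-36)*(-185 + 78*(-36)))) - 3394/(-1143 + 160) = 496/(((1/39)*(-36)*(-185 - 2808))) - 3394/(-983) = 496/(((1/39)*(-36)*(-2993))) - 3394*(-1/983) = 496/(35916/13) + 3394/983 = 496*(13/35916) + 3394/983 = 1612/8979 + 3394/983 = 32059322/8826357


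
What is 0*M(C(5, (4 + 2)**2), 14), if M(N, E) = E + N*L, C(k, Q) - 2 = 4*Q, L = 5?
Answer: 0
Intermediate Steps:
C(k, Q) = 2 + 4*Q
M(N, E) = E + 5*N (M(N, E) = E + N*5 = E + 5*N)
0*M(C(5, (4 + 2)**2), 14) = 0*(14 + 5*(2 + 4*(4 + 2)**2)) = 0*(14 + 5*(2 + 4*6**2)) = 0*(14 + 5*(2 + 4*36)) = 0*(14 + 5*(2 + 144)) = 0*(14 + 5*146) = 0*(14 + 730) = 0*744 = 0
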